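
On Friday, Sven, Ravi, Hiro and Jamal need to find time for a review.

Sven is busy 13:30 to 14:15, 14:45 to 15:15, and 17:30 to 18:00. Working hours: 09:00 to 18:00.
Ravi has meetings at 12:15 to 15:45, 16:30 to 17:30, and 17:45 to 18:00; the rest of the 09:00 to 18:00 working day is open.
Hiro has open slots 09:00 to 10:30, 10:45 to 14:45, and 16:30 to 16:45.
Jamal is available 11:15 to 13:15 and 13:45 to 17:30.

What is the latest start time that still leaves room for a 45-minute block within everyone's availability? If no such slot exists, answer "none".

11:30

Sven free within 09:00–18:00: 09:00–13:30, 14:15–14:45, 15:15–17:30.
Ravi free within 09:00–18:00: 09:00–12:15, 15:45–16:30, 17:30–17:45.
Sven ∩ Ravi: 09:00–12:15, 15:45–16:30.
Sven ∩ Ravi ∩ Hiro: 09:00–10:30, 10:45–12:15.
Sven ∩ Ravi ∩ Hiro ∩ Jamal: 11:15–12:15.
Windows ≥ 45 min: 11:15–12:15.
Latest start in the last window 11:15–12:15 is 12:15 − 45 min = 11:30.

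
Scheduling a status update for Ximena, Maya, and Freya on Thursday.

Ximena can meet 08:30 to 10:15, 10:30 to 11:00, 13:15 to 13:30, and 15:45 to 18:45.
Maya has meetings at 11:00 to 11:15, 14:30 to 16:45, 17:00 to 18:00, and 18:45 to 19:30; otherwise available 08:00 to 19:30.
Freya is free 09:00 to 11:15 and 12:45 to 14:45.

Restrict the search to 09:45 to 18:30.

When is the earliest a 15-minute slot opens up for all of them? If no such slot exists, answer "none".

Maya free within 08:00–19:30: 08:00–11:00, 11:15–14:30, 16:45–17:00, 18:00–18:45.
Ximena ∩ Maya: 08:30–10:15, 10:30–11:00, 13:15–13:30, 16:45–17:00, 18:00–18:45.
Ximena ∩ Maya ∩ Freya: 09:00–10:15, 10:30–11:00, 13:15–13:30.
Restricted to 09:45–18:30: 09:45–10:15, 10:30–11:00, 13:15–13:30.
Windows ≥ 15 min: 09:45–10:15, 10:30–11:00, 13:15–13:30.
Earliest such window starts at 09:45.

09:45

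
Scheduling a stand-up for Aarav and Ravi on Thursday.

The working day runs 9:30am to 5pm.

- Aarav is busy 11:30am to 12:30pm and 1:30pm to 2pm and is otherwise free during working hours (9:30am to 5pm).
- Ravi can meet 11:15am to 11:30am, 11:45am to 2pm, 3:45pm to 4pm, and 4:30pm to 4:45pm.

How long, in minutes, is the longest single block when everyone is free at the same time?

Aarav free within 09:30–17:00: 09:30–11:30, 12:30–13:30, 14:00–17:00.
Aarav ∩ Ravi: 11:15–11:30, 12:30–13:30, 15:45–16:00, 16:30–16:45.
Common window lengths: 15, 60, 15, 15 min; longest is 60.

60 minutes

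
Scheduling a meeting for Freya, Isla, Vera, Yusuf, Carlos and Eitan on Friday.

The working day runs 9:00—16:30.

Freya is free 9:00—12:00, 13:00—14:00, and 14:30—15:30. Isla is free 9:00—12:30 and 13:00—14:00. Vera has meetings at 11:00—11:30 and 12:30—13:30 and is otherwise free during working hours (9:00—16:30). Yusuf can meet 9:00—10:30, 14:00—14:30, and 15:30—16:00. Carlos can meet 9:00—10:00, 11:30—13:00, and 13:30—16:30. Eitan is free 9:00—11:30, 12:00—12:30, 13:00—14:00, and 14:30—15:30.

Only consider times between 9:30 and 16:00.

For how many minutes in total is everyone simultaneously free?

30 minutes

Vera free within 09:00–16:30: 09:00–11:00, 11:30–12:30, 13:30–16:30.
Freya ∩ Isla: 09:00–12:00, 13:00–14:00.
Freya ∩ Isla ∩ Vera: 09:00–11:00, 11:30–12:00, 13:30–14:00.
Freya ∩ Isla ∩ Vera ∩ Yusuf: 09:00–10:30.
Freya ∩ Isla ∩ Vera ∩ Yusuf ∩ Carlos: 09:00–10:00.
Freya ∩ Isla ∩ Vera ∩ Yusuf ∩ Carlos ∩ Eitan: 09:00–10:00.
Restricted to 09:30–16:00: 09:30–10:00.
Total common minutes: 30.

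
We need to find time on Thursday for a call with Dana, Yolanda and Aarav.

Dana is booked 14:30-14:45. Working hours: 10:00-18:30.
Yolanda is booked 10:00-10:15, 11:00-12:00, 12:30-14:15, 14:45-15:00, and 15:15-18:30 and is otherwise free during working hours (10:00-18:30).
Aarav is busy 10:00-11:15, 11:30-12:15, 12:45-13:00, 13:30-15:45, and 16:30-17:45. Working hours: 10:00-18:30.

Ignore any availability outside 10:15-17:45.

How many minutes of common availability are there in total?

15 minutes

Dana free within 10:00–18:30: 10:00–14:30, 14:45–18:30.
Yolanda free within 10:00–18:30: 10:15–11:00, 12:00–12:30, 14:15–14:45, 15:00–15:15.
Aarav free within 10:00–18:30: 11:15–11:30, 12:15–12:45, 13:00–13:30, 15:45–16:30, 17:45–18:30.
Dana ∩ Yolanda: 10:15–11:00, 12:00–12:30, 14:15–14:30, 15:00–15:15.
Dana ∩ Yolanda ∩ Aarav: 12:15–12:30.
Restricted to 10:15–17:45: 12:15–12:30.
Total common minutes: 15.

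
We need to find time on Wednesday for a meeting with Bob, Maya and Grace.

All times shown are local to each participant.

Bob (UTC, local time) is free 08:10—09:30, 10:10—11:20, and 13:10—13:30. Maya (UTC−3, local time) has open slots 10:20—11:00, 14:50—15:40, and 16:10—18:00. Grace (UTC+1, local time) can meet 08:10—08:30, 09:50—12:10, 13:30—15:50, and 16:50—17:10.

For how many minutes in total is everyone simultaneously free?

10 minutes

Bob → UTC: 08:10–09:30, 10:10–11:20, 13:10–13:30.
Maya → UTC: 13:20–14:00, 17:50–18:40, 19:10–21:00.
Grace → UTC: 07:10–07:30, 08:50–11:10, 12:30–14:50, 15:50–16:10.
Bob ∩ Maya: 13:20–13:30.
Bob ∩ Maya ∩ Grace: 13:20–13:30.
Total common minutes: 10.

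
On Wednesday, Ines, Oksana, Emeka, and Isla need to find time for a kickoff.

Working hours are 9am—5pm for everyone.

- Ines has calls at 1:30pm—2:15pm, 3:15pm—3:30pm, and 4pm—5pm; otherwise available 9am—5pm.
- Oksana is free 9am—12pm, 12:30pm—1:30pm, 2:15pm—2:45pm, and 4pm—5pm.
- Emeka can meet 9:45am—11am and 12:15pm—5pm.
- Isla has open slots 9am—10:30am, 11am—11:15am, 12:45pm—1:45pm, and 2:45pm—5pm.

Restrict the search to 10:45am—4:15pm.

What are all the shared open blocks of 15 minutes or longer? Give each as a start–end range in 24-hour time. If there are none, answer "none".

12:45–13:30

Ines free within 09:00–17:00: 09:00–13:30, 14:15–15:15, 15:30–16:00.
Ines ∩ Oksana: 09:00–12:00, 12:30–13:30, 14:15–14:45.
Ines ∩ Oksana ∩ Emeka: 09:45–11:00, 12:30–13:30, 14:15–14:45.
Ines ∩ Oksana ∩ Emeka ∩ Isla: 09:45–10:30, 12:45–13:30.
Restricted to 10:45–16:15: 12:45–13:30.
Windows ≥ 15 min: 12:45–13:30.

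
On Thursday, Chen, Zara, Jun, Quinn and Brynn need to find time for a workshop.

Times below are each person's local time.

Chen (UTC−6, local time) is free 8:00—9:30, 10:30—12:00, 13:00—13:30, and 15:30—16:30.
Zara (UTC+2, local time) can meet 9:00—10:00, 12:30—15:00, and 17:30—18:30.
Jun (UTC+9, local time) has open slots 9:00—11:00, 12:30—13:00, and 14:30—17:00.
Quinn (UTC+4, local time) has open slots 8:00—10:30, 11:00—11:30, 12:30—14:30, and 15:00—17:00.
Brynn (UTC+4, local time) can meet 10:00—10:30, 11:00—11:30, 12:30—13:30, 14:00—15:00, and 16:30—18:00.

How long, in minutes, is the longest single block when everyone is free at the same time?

0 minutes

Chen → UTC: 14:00–15:30, 16:30–18:00, 19:00–19:30, 21:30–22:30.
Zara → UTC: 07:00–08:00, 10:30–13:00, 15:30–16:30.
Jun → UTC: 00:00–02:00, 03:30–04:00, 05:30–08:00.
Quinn → UTC: 04:00–06:30, 07:00–07:30, 08:30–10:30, 11:00–13:00.
Brynn → UTC: 06:00–06:30, 07:00–07:30, 08:30–09:30, 10:00–11:00, 12:30–14:00.
Chen ∩ Zara: (none).
Chen ∩ Zara ∩ Jun: (none).
Chen ∩ Zara ∩ Jun ∩ Quinn: (none).
Chen ∩ Zara ∩ Jun ∩ Quinn ∩ Brynn: (none).
No common window.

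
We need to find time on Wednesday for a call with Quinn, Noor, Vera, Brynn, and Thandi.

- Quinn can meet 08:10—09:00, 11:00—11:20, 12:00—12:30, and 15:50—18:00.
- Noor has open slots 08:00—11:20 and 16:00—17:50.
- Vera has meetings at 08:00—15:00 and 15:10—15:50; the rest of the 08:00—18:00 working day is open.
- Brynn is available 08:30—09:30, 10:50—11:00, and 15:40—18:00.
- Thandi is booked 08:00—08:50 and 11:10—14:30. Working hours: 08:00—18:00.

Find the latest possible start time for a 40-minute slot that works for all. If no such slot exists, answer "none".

Vera free within 08:00–18:00: 15:00–15:10, 15:50–18:00.
Thandi free within 08:00–18:00: 08:50–11:10, 14:30–18:00.
Quinn ∩ Noor: 08:10–09:00, 11:00–11:20, 16:00–17:50.
Quinn ∩ Noor ∩ Vera: 16:00–17:50.
Quinn ∩ Noor ∩ Vera ∩ Brynn: 16:00–17:50.
Quinn ∩ Noor ∩ Vera ∩ Brynn ∩ Thandi: 16:00–17:50.
Windows ≥ 40 min: 16:00–17:50.
Latest start in the last window 16:00–17:50 is 17:50 − 40 min = 17:10.

17:10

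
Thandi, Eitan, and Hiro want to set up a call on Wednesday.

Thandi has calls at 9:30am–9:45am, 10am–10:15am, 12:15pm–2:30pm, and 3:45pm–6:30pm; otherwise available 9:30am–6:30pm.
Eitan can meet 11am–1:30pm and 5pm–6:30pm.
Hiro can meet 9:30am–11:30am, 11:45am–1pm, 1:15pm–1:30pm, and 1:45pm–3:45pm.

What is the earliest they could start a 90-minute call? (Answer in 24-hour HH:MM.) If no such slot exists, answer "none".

Thandi free within 09:30–18:30: 09:45–10:00, 10:15–12:15, 14:30–15:45.
Thandi ∩ Eitan: 11:00–12:15.
Thandi ∩ Eitan ∩ Hiro: 11:00–11:30, 11:45–12:15.
Windows ≥ 90 min: (none).

none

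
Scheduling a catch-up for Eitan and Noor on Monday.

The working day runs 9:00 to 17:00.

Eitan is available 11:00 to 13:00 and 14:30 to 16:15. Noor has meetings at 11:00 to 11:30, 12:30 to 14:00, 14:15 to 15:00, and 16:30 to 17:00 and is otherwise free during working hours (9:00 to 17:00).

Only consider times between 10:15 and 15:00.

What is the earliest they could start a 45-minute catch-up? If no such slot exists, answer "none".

11:30

Noor free within 09:00–17:00: 09:00–11:00, 11:30–12:30, 14:00–14:15, 15:00–16:30.
Eitan ∩ Noor: 11:30–12:30, 15:00–16:15.
Restricted to 10:15–15:00: 11:30–12:30.
Windows ≥ 45 min: 11:30–12:30.
Earliest such window starts at 11:30.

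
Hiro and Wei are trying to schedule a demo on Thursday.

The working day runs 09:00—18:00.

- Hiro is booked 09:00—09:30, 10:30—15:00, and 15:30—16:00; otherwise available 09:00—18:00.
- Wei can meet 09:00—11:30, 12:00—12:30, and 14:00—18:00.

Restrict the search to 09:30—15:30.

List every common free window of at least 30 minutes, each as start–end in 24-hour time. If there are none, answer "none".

09:30–10:30, 15:00–15:30

Hiro free within 09:00–18:00: 09:30–10:30, 15:00–15:30, 16:00–18:00.
Hiro ∩ Wei: 09:30–10:30, 15:00–15:30, 16:00–18:00.
Restricted to 09:30–15:30: 09:30–10:30, 15:00–15:30.
Windows ≥ 30 min: 09:30–10:30, 15:00–15:30.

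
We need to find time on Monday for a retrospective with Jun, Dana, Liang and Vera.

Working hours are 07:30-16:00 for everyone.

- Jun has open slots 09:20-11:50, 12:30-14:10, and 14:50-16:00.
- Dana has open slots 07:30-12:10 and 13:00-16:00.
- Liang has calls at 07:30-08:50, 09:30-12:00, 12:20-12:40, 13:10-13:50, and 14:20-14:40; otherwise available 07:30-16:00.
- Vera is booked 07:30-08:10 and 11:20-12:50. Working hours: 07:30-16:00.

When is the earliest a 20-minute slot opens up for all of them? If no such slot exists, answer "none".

Liang free within 07:30–16:00: 08:50–09:30, 12:00–12:20, 12:40–13:10, 13:50–14:20, 14:40–16:00.
Vera free within 07:30–16:00: 08:10–11:20, 12:50–16:00.
Jun ∩ Dana: 09:20–11:50, 13:00–14:10, 14:50–16:00.
Jun ∩ Dana ∩ Liang: 09:20–09:30, 13:00–13:10, 13:50–14:10, 14:50–16:00.
Jun ∩ Dana ∩ Liang ∩ Vera: 09:20–09:30, 13:00–13:10, 13:50–14:10, 14:50–16:00.
Windows ≥ 20 min: 13:50–14:10, 14:50–16:00.
Earliest such window starts at 13:50.

13:50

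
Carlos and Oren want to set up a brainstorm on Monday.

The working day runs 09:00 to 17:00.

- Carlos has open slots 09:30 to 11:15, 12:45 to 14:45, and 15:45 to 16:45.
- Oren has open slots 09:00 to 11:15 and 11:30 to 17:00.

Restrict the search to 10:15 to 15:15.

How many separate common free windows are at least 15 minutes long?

Carlos ∩ Oren: 09:30–11:15, 12:45–14:45, 15:45–16:45.
Restricted to 10:15–15:15: 10:15–11:15, 12:45–14:45.
Windows ≥ 15 min: 10:15–11:15, 12:45–14:45.
That's 2 windows.

2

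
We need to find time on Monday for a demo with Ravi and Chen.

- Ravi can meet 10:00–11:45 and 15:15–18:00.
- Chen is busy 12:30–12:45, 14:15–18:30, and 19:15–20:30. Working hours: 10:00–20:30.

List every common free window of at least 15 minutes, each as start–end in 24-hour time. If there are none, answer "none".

10:00–11:45

Chen free within 10:00–20:30: 10:00–12:30, 12:45–14:15, 18:30–19:15.
Ravi ∩ Chen: 10:00–11:45.
Windows ≥ 15 min: 10:00–11:45.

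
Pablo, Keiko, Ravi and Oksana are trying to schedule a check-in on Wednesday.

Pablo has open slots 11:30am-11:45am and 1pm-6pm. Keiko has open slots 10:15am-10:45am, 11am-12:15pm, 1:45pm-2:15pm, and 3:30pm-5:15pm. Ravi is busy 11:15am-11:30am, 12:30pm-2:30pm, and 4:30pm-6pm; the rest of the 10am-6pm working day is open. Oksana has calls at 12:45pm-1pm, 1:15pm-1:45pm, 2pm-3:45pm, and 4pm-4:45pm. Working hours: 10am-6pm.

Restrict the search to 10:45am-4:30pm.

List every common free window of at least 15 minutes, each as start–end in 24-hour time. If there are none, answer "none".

11:30–11:45, 15:45–16:00

Ravi free within 10:00–18:00: 10:00–11:15, 11:30–12:30, 14:30–16:30.
Oksana free within 10:00–18:00: 10:00–12:45, 13:00–13:15, 13:45–14:00, 15:45–16:00, 16:45–18:00.
Pablo ∩ Keiko: 11:30–11:45, 13:45–14:15, 15:30–17:15.
Pablo ∩ Keiko ∩ Ravi: 11:30–11:45, 15:30–16:30.
Pablo ∩ Keiko ∩ Ravi ∩ Oksana: 11:30–11:45, 15:45–16:00.
Restricted to 10:45–16:30: 11:30–11:45, 15:45–16:00.
Windows ≥ 15 min: 11:30–11:45, 15:45–16:00.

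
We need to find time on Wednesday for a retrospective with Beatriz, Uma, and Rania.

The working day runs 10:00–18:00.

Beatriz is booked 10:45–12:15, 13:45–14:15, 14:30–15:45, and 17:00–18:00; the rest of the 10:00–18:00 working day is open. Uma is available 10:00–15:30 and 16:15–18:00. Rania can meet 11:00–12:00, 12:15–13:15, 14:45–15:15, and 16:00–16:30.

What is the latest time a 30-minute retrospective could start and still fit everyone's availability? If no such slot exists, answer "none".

Beatriz free within 10:00–18:00: 10:00–10:45, 12:15–13:45, 14:15–14:30, 15:45–17:00.
Beatriz ∩ Uma: 10:00–10:45, 12:15–13:45, 14:15–14:30, 16:15–17:00.
Beatriz ∩ Uma ∩ Rania: 12:15–13:15, 16:15–16:30.
Windows ≥ 30 min: 12:15–13:15.
Latest start in the last window 12:15–13:15 is 13:15 − 30 min = 12:45.

12:45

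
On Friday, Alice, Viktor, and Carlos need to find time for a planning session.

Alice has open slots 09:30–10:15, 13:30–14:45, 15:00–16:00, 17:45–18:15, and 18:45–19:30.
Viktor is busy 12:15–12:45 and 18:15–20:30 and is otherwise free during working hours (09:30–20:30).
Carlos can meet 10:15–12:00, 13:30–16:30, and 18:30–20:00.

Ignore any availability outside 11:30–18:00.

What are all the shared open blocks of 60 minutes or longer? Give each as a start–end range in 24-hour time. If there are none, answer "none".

Viktor free within 09:30–20:30: 09:30–12:15, 12:45–18:15.
Alice ∩ Viktor: 09:30–10:15, 13:30–14:45, 15:00–16:00, 17:45–18:15.
Alice ∩ Viktor ∩ Carlos: 13:30–14:45, 15:00–16:00.
Restricted to 11:30–18:00: 13:30–14:45, 15:00–16:00.
Windows ≥ 60 min: 13:30–14:45, 15:00–16:00.

13:30–14:45, 15:00–16:00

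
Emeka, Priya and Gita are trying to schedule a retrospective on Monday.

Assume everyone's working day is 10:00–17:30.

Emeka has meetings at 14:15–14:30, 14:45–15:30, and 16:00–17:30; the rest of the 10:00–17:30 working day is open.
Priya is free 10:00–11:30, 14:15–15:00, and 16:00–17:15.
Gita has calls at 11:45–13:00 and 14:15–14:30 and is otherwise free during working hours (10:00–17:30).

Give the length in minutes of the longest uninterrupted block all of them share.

Emeka free within 10:00–17:30: 10:00–14:15, 14:30–14:45, 15:30–16:00.
Gita free within 10:00–17:30: 10:00–11:45, 13:00–14:15, 14:30–17:30.
Emeka ∩ Priya: 10:00–11:30, 14:30–14:45.
Emeka ∩ Priya ∩ Gita: 10:00–11:30, 14:30–14:45.
Common window lengths: 90, 15 min; longest is 90.

90 minutes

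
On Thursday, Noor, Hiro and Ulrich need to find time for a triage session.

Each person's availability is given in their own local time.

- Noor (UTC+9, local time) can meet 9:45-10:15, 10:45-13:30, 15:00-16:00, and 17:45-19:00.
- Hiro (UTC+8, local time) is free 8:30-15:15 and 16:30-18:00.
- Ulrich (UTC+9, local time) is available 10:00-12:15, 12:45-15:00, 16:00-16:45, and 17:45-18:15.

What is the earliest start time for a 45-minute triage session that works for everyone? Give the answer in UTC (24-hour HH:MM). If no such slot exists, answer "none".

01:45

Noor → UTC: 00:45–01:15, 01:45–04:30, 06:00–07:00, 08:45–10:00.
Hiro → UTC: 00:30–07:15, 08:30–10:00.
Ulrich → UTC: 01:00–03:15, 03:45–06:00, 07:00–07:45, 08:45–09:15.
Noor ∩ Hiro: 00:45–01:15, 01:45–04:30, 06:00–07:00, 08:45–10:00.
Noor ∩ Hiro ∩ Ulrich: 01:00–01:15, 01:45–03:15, 03:45–04:30, 08:45–09:15.
Windows ≥ 45 min: 01:45–03:15, 03:45–04:30.
Earliest such window starts at 01:45.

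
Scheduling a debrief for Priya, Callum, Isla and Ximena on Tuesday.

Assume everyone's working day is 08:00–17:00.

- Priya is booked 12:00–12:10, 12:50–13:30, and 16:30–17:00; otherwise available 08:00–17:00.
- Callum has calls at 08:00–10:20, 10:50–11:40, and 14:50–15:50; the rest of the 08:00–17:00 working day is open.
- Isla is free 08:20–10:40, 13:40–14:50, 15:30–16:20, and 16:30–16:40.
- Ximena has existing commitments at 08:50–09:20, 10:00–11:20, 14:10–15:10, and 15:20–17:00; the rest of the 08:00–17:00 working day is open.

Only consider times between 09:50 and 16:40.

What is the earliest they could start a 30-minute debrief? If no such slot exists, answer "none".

Priya free within 08:00–17:00: 08:00–12:00, 12:10–12:50, 13:30–16:30.
Callum free within 08:00–17:00: 10:20–10:50, 11:40–14:50, 15:50–17:00.
Ximena free within 08:00–17:00: 08:00–08:50, 09:20–10:00, 11:20–14:10, 15:10–15:20.
Priya ∩ Callum: 10:20–10:50, 11:40–12:00, 12:10–12:50, 13:30–14:50, 15:50–16:30.
Priya ∩ Callum ∩ Isla: 10:20–10:40, 13:40–14:50, 15:50–16:20.
Priya ∩ Callum ∩ Isla ∩ Ximena: 13:40–14:10.
Restricted to 09:50–16:40: 13:40–14:10.
Windows ≥ 30 min: 13:40–14:10.
Earliest such window starts at 13:40.

13:40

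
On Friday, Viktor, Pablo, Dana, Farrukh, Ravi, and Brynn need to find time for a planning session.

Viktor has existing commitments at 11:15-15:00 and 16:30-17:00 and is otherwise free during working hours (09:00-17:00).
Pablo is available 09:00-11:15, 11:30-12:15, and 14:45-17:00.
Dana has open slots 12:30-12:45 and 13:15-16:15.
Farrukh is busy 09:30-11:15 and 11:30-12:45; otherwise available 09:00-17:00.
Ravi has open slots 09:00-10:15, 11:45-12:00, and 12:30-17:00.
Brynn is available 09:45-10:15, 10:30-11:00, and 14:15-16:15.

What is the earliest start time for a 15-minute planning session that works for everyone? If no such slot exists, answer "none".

Viktor free within 09:00–17:00: 09:00–11:15, 15:00–16:30.
Farrukh free within 09:00–17:00: 09:00–09:30, 11:15–11:30, 12:45–17:00.
Viktor ∩ Pablo: 09:00–11:15, 15:00–16:30.
Viktor ∩ Pablo ∩ Dana: 15:00–16:15.
Viktor ∩ Pablo ∩ Dana ∩ Farrukh: 15:00–16:15.
Viktor ∩ Pablo ∩ Dana ∩ Farrukh ∩ Ravi: 15:00–16:15.
Viktor ∩ Pablo ∩ Dana ∩ Farrukh ∩ Ravi ∩ Brynn: 15:00–16:15.
Windows ≥ 15 min: 15:00–16:15.
Earliest such window starts at 15:00.

15:00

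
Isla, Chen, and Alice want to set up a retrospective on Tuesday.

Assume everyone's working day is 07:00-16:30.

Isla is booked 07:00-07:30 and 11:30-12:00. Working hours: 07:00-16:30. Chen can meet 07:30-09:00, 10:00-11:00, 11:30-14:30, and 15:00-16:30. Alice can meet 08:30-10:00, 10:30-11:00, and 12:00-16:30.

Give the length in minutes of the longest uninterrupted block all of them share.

150 minutes

Isla free within 07:00–16:30: 07:30–11:30, 12:00–16:30.
Isla ∩ Chen: 07:30–09:00, 10:00–11:00, 12:00–14:30, 15:00–16:30.
Isla ∩ Chen ∩ Alice: 08:30–09:00, 10:30–11:00, 12:00–14:30, 15:00–16:30.
Common window lengths: 30, 30, 150, 90 min; longest is 150.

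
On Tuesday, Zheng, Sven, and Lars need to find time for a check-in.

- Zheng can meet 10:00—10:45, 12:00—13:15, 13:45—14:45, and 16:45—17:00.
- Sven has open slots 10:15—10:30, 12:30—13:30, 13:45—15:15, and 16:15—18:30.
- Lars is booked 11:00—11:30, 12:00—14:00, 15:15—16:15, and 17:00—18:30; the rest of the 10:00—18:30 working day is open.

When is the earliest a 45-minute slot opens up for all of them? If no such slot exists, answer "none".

14:00

Lars free within 10:00–18:30: 10:00–11:00, 11:30–12:00, 14:00–15:15, 16:15–17:00.
Zheng ∩ Sven: 10:15–10:30, 12:30–13:15, 13:45–14:45, 16:45–17:00.
Zheng ∩ Sven ∩ Lars: 10:15–10:30, 14:00–14:45, 16:45–17:00.
Windows ≥ 45 min: 14:00–14:45.
Earliest such window starts at 14:00.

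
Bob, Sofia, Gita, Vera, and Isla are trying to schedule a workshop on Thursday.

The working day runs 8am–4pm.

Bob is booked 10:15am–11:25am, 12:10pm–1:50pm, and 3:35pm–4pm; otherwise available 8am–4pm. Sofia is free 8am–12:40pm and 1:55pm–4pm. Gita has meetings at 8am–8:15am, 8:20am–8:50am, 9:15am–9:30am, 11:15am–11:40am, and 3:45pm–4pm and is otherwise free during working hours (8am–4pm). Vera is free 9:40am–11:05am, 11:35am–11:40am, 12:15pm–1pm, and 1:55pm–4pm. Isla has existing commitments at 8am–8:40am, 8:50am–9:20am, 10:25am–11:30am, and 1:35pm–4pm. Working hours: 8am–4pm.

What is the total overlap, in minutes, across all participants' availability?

35 minutes

Bob free within 08:00–16:00: 08:00–10:15, 11:25–12:10, 13:50–15:35.
Gita free within 08:00–16:00: 08:15–08:20, 08:50–09:15, 09:30–11:15, 11:40–15:45.
Isla free within 08:00–16:00: 08:40–08:50, 09:20–10:25, 11:30–13:35.
Bob ∩ Sofia: 08:00–10:15, 11:25–12:10, 13:55–15:35.
Bob ∩ Sofia ∩ Gita: 08:15–08:20, 08:50–09:15, 09:30–10:15, 11:40–12:10, 13:55–15:35.
Bob ∩ Sofia ∩ Gita ∩ Vera: 09:40–10:15, 13:55–15:35.
Bob ∩ Sofia ∩ Gita ∩ Vera ∩ Isla: 09:40–10:15.
Total common minutes: 35.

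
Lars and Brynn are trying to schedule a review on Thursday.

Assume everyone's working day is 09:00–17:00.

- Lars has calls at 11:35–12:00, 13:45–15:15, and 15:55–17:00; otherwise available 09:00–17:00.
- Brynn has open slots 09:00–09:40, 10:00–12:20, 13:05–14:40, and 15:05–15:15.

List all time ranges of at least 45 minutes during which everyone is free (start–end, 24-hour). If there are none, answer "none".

10:00–11:35

Lars free within 09:00–17:00: 09:00–11:35, 12:00–13:45, 15:15–15:55.
Lars ∩ Brynn: 09:00–09:40, 10:00–11:35, 12:00–12:20, 13:05–13:45.
Windows ≥ 45 min: 10:00–11:35.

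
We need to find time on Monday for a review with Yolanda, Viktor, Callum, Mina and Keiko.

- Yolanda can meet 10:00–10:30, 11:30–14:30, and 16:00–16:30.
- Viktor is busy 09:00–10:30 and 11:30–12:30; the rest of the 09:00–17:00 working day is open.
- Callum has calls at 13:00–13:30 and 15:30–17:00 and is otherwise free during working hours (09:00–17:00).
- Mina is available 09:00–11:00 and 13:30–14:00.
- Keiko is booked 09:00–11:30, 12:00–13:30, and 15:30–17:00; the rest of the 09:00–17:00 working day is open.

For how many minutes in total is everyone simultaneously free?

30 minutes

Viktor free within 09:00–17:00: 10:30–11:30, 12:30–17:00.
Callum free within 09:00–17:00: 09:00–13:00, 13:30–15:30.
Keiko free within 09:00–17:00: 11:30–12:00, 13:30–15:30.
Yolanda ∩ Viktor: 12:30–14:30, 16:00–16:30.
Yolanda ∩ Viktor ∩ Callum: 12:30–13:00, 13:30–14:30.
Yolanda ∩ Viktor ∩ Callum ∩ Mina: 13:30–14:00.
Yolanda ∩ Viktor ∩ Callum ∩ Mina ∩ Keiko: 13:30–14:00.
Total common minutes: 30.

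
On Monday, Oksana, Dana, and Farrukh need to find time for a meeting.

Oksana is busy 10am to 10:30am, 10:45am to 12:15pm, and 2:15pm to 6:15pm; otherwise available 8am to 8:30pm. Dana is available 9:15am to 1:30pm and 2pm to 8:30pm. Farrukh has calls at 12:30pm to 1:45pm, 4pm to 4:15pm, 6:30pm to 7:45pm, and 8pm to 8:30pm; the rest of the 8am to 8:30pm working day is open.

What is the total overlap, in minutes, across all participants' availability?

Oksana free within 08:00–20:30: 08:00–10:00, 10:30–10:45, 12:15–14:15, 18:15–20:30.
Farrukh free within 08:00–20:30: 08:00–12:30, 13:45–16:00, 16:15–18:30, 19:45–20:00.
Oksana ∩ Dana: 09:15–10:00, 10:30–10:45, 12:15–13:30, 14:00–14:15, 18:15–20:30.
Oksana ∩ Dana ∩ Farrukh: 09:15–10:00, 10:30–10:45, 12:15–12:30, 14:00–14:15, 18:15–18:30, 19:45–20:00.
Total common minutes: 45 + 15 + 15 + 15 + 15 + 15 = 120.

120 minutes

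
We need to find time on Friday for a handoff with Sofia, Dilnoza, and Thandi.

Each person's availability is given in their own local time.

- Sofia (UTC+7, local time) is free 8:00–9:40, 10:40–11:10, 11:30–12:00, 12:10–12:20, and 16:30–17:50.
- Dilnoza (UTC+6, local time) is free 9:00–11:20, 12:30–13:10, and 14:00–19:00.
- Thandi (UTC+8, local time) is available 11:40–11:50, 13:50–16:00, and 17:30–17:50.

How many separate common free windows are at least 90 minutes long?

0

Sofia → UTC: 01:00–02:40, 03:40–04:10, 04:30–05:00, 05:10–05:20, 09:30–10:50.
Dilnoza → UTC: 03:00–05:20, 06:30–07:10, 08:00–13:00.
Thandi → UTC: 03:40–03:50, 05:50–08:00, 09:30–09:50.
Sofia ∩ Dilnoza: 03:40–04:10, 04:30–05:00, 05:10–05:20, 09:30–10:50.
Sofia ∩ Dilnoza ∩ Thandi: 03:40–03:50, 09:30–09:50.
Windows ≥ 90 min: (none).
That's 0 windows.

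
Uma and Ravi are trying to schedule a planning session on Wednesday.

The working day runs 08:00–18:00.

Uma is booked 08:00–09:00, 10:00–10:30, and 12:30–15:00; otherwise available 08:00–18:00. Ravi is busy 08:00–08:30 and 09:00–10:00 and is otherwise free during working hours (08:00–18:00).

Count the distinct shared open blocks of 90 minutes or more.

Uma free within 08:00–18:00: 09:00–10:00, 10:30–12:30, 15:00–18:00.
Ravi free within 08:00–18:00: 08:30–09:00, 10:00–18:00.
Uma ∩ Ravi: 10:30–12:30, 15:00–18:00.
Windows ≥ 90 min: 10:30–12:30, 15:00–18:00.
That's 2 windows.

2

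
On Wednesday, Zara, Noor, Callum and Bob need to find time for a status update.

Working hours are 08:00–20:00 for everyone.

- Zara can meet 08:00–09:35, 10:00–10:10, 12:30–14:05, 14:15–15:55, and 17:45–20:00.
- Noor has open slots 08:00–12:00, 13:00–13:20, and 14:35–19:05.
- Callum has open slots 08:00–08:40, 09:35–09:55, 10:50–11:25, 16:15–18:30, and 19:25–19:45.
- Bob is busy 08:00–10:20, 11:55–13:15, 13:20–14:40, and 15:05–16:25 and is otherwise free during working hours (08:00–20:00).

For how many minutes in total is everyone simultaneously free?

Bob free within 08:00–20:00: 10:20–11:55, 13:15–13:20, 14:40–15:05, 16:25–20:00.
Zara ∩ Noor: 08:00–09:35, 10:00–10:10, 13:00–13:20, 14:35–15:55, 17:45–19:05.
Zara ∩ Noor ∩ Callum: 08:00–08:40, 17:45–18:30.
Zara ∩ Noor ∩ Callum ∩ Bob: 17:45–18:30.
Total common minutes: 45.

45 minutes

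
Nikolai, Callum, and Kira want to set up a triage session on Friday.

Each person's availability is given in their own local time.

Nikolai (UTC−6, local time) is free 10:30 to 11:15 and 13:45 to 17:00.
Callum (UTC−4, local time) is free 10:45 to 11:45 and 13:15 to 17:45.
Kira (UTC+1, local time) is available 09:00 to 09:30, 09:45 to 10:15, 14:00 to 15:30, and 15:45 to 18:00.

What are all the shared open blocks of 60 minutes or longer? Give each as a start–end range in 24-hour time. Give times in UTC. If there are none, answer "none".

none

Nikolai → UTC: 16:30–17:15, 19:45–23:00.
Callum → UTC: 14:45–15:45, 17:15–21:45.
Kira → UTC: 08:00–08:30, 08:45–09:15, 13:00–14:30, 14:45–17:00.
Nikolai ∩ Callum: 19:45–21:45.
Nikolai ∩ Callum ∩ Kira: (none).
Windows ≥ 60 min: (none).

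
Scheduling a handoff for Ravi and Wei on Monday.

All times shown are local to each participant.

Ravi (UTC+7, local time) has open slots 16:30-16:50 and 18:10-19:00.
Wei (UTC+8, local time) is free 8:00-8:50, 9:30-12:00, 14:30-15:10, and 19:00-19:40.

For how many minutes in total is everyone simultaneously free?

30 minutes

Ravi → UTC: 09:30–09:50, 11:10–12:00.
Wei → UTC: 00:00–00:50, 01:30–04:00, 06:30–07:10, 11:00–11:40.
Ravi ∩ Wei: 11:10–11:40.
Total common minutes: 30.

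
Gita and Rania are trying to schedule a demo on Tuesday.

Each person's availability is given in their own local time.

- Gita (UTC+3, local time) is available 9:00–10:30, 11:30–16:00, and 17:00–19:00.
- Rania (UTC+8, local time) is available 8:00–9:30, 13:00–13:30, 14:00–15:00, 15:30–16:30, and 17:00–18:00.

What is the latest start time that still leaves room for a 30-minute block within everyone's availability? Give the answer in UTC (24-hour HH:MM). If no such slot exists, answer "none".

Gita → UTC: 06:00–07:30, 08:30–13:00, 14:00–16:00.
Rania → UTC: 00:00–01:30, 05:00–05:30, 06:00–07:00, 07:30–08:30, 09:00–10:00.
Gita ∩ Rania: 06:00–07:00, 09:00–10:00.
Windows ≥ 30 min: 06:00–07:00, 09:00–10:00.
Latest start in the last window 09:00–10:00 is 10:00 − 30 min = 09:30.

09:30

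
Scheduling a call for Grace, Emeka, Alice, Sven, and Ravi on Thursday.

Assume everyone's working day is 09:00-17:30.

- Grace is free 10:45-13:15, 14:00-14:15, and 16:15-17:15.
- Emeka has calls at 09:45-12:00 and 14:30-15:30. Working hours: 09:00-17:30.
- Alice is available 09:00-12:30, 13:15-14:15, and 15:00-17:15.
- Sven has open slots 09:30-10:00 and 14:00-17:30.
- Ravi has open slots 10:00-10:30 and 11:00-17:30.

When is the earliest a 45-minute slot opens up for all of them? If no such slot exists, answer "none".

16:15

Emeka free within 09:00–17:30: 09:00–09:45, 12:00–14:30, 15:30–17:30.
Grace ∩ Emeka: 12:00–13:15, 14:00–14:15, 16:15–17:15.
Grace ∩ Emeka ∩ Alice: 12:00–12:30, 14:00–14:15, 16:15–17:15.
Grace ∩ Emeka ∩ Alice ∩ Sven: 14:00–14:15, 16:15–17:15.
Grace ∩ Emeka ∩ Alice ∩ Sven ∩ Ravi: 14:00–14:15, 16:15–17:15.
Windows ≥ 45 min: 16:15–17:15.
Earliest such window starts at 16:15.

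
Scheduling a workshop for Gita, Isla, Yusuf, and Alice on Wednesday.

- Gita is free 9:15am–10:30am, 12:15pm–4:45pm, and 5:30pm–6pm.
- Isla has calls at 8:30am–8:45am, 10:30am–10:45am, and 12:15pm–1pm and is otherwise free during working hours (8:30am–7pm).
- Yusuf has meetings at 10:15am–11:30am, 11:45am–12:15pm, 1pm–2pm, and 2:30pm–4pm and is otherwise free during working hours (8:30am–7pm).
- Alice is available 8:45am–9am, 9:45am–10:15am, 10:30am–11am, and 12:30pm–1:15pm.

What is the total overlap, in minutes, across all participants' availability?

Isla free within 08:30–19:00: 08:45–10:30, 10:45–12:15, 13:00–19:00.
Yusuf free within 08:30–19:00: 08:30–10:15, 11:30–11:45, 12:15–13:00, 14:00–14:30, 16:00–19:00.
Gita ∩ Isla: 09:15–10:30, 13:00–16:45, 17:30–18:00.
Gita ∩ Isla ∩ Yusuf: 09:15–10:15, 14:00–14:30, 16:00–16:45, 17:30–18:00.
Gita ∩ Isla ∩ Yusuf ∩ Alice: 09:45–10:15.
Total common minutes: 30.

30 minutes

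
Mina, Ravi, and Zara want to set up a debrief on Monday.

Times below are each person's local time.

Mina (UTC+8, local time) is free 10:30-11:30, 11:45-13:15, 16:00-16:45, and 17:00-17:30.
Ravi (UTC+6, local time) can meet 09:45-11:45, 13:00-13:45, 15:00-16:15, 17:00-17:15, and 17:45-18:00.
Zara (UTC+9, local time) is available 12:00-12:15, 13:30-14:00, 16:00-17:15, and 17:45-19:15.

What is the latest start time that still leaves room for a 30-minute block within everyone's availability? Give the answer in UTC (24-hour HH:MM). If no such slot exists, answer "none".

Mina → UTC: 02:30–03:30, 03:45–05:15, 08:00–08:45, 09:00–09:30.
Ravi → UTC: 03:45–05:45, 07:00–07:45, 09:00–10:15, 11:00–11:15, 11:45–12:00.
Zara → UTC: 03:00–03:15, 04:30–05:00, 07:00–08:15, 08:45–10:15.
Mina ∩ Ravi: 03:45–05:15, 09:00–09:30.
Mina ∩ Ravi ∩ Zara: 04:30–05:00, 09:00–09:30.
Windows ≥ 30 min: 04:30–05:00, 09:00–09:30.
Latest start in the last window 09:00–09:30 is 09:30 − 30 min = 09:00.

09:00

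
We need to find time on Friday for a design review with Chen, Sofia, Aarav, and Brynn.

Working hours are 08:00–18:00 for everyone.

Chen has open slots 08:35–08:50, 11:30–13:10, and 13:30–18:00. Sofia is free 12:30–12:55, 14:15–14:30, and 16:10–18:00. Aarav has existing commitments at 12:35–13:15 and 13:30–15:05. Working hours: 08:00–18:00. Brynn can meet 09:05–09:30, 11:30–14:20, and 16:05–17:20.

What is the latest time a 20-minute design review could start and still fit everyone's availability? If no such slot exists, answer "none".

17:00

Aarav free within 08:00–18:00: 08:00–12:35, 13:15–13:30, 15:05–18:00.
Chen ∩ Sofia: 12:30–12:55, 14:15–14:30, 16:10–18:00.
Chen ∩ Sofia ∩ Aarav: 12:30–12:35, 16:10–18:00.
Chen ∩ Sofia ∩ Aarav ∩ Brynn: 12:30–12:35, 16:10–17:20.
Windows ≥ 20 min: 16:10–17:20.
Latest start in the last window 16:10–17:20 is 17:20 − 20 min = 17:00.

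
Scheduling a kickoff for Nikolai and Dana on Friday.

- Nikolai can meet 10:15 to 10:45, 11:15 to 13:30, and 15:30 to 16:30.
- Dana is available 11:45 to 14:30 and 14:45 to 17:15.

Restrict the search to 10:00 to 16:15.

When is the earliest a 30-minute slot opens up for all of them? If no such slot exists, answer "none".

11:45

Nikolai ∩ Dana: 11:45–13:30, 15:30–16:30.
Restricted to 10:00–16:15: 11:45–13:30, 15:30–16:15.
Windows ≥ 30 min: 11:45–13:30, 15:30–16:15.
Earliest such window starts at 11:45.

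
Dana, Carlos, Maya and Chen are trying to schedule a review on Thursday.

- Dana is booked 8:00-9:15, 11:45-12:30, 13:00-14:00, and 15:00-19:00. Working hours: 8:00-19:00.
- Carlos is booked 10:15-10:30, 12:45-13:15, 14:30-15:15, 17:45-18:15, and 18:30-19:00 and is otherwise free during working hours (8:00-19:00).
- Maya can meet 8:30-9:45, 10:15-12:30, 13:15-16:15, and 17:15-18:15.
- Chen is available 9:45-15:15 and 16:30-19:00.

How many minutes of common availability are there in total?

Dana free within 08:00–19:00: 09:15–11:45, 12:30–13:00, 14:00–15:00.
Carlos free within 08:00–19:00: 08:00–10:15, 10:30–12:45, 13:15–14:30, 15:15–17:45, 18:15–18:30.
Dana ∩ Carlos: 09:15–10:15, 10:30–11:45, 12:30–12:45, 14:00–14:30.
Dana ∩ Carlos ∩ Maya: 09:15–09:45, 10:30–11:45, 14:00–14:30.
Dana ∩ Carlos ∩ Maya ∩ Chen: 10:30–11:45, 14:00–14:30.
Total common minutes: 75 + 30 = 105.

105 minutes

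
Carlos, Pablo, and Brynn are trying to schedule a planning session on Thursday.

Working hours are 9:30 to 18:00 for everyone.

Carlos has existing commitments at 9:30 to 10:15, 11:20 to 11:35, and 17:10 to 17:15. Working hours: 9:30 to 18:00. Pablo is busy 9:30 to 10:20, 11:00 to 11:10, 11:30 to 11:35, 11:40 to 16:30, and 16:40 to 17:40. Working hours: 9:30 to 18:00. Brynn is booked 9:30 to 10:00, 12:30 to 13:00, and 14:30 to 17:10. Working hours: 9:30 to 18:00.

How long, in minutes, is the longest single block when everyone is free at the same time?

Carlos free within 09:30–18:00: 10:15–11:20, 11:35–17:10, 17:15–18:00.
Pablo free within 09:30–18:00: 10:20–11:00, 11:10–11:30, 11:35–11:40, 16:30–16:40, 17:40–18:00.
Brynn free within 09:30–18:00: 10:00–12:30, 13:00–14:30, 17:10–18:00.
Carlos ∩ Pablo: 10:20–11:00, 11:10–11:20, 11:35–11:40, 16:30–16:40, 17:40–18:00.
Carlos ∩ Pablo ∩ Brynn: 10:20–11:00, 11:10–11:20, 11:35–11:40, 17:40–18:00.
Common window lengths: 40, 10, 5, 20 min; longest is 40.

40 minutes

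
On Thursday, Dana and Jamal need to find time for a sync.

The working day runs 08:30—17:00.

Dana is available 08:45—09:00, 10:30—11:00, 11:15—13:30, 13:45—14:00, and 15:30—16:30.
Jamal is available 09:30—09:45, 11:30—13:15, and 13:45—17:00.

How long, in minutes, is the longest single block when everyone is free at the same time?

Dana ∩ Jamal: 11:30–13:15, 13:45–14:00, 15:30–16:30.
Common window lengths: 105, 15, 60 min; longest is 105.

105 minutes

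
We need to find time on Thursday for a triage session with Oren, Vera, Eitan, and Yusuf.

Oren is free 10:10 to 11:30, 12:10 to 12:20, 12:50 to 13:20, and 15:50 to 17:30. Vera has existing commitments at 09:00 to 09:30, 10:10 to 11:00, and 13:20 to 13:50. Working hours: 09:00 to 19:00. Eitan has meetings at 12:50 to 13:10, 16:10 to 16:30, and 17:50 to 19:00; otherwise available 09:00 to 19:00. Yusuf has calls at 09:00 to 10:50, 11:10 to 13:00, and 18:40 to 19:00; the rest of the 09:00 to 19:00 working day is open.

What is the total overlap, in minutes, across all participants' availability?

100 minutes

Vera free within 09:00–19:00: 09:30–10:10, 11:00–13:20, 13:50–19:00.
Eitan free within 09:00–19:00: 09:00–12:50, 13:10–16:10, 16:30–17:50.
Yusuf free within 09:00–19:00: 10:50–11:10, 13:00–18:40.
Oren ∩ Vera: 11:00–11:30, 12:10–12:20, 12:50–13:20, 15:50–17:30.
Oren ∩ Vera ∩ Eitan: 11:00–11:30, 12:10–12:20, 13:10–13:20, 15:50–16:10, 16:30–17:30.
Oren ∩ Vera ∩ Eitan ∩ Yusuf: 11:00–11:10, 13:10–13:20, 15:50–16:10, 16:30–17:30.
Total common minutes: 10 + 10 + 20 + 60 = 100.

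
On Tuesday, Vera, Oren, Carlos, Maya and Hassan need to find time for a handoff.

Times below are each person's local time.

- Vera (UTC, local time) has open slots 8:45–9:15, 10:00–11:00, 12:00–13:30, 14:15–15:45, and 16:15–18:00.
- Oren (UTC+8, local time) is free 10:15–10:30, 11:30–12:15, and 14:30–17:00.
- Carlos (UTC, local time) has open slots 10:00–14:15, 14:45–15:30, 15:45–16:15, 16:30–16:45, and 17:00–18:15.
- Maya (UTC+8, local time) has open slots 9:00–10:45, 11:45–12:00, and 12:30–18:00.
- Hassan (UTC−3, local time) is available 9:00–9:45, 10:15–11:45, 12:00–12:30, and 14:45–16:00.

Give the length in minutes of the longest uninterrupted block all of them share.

Vera → UTC: 08:45–09:15, 10:00–11:00, 12:00–13:30, 14:15–15:45, 16:15–18:00.
Oren → UTC: 02:15–02:30, 03:30–04:15, 06:30–09:00.
Carlos → UTC: 10:00–14:15, 14:45–15:30, 15:45–16:15, 16:30–16:45, 17:00–18:15.
Maya → UTC: 01:00–02:45, 03:45–04:00, 04:30–10:00.
Hassan → UTC: 12:00–12:45, 13:15–14:45, 15:00–15:30, 17:45–19:00.
Vera ∩ Oren: 08:45–09:00.
Vera ∩ Oren ∩ Carlos: (none).
Vera ∩ Oren ∩ Carlos ∩ Maya: (none).
Vera ∩ Oren ∩ Carlos ∩ Maya ∩ Hassan: (none).
No common window.

0 minutes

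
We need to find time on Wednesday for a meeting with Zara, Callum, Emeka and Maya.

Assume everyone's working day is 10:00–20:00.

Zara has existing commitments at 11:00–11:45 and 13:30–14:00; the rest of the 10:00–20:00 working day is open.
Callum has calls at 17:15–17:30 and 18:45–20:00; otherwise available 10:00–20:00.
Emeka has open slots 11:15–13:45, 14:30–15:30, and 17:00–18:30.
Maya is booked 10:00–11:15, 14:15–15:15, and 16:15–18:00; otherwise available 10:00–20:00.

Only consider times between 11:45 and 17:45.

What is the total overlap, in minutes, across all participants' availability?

Zara free within 10:00–20:00: 10:00–11:00, 11:45–13:30, 14:00–20:00.
Callum free within 10:00–20:00: 10:00–17:15, 17:30–18:45.
Maya free within 10:00–20:00: 11:15–14:15, 15:15–16:15, 18:00–20:00.
Zara ∩ Callum: 10:00–11:00, 11:45–13:30, 14:00–17:15, 17:30–18:45.
Zara ∩ Callum ∩ Emeka: 11:45–13:30, 14:30–15:30, 17:00–17:15, 17:30–18:30.
Zara ∩ Callum ∩ Emeka ∩ Maya: 11:45–13:30, 15:15–15:30, 18:00–18:30.
Restricted to 11:45–17:45: 11:45–13:30, 15:15–15:30.
Total common minutes: 105 + 15 = 120.

120 minutes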